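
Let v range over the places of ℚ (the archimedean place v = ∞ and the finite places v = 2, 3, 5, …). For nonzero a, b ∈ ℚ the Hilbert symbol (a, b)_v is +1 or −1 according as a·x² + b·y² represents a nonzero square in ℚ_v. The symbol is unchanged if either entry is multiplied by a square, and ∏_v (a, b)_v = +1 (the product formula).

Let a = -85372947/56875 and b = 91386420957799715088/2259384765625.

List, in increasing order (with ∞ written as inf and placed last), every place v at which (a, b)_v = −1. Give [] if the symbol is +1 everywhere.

[3, 7, 11, 17]

Mod squares: a ≡ -57057, b ≡ 17. Check v ∈ {∞, 2, 3, 5, 7, 11, 13, 17, 19, 37, 41, 43}.
v=∞: -57057 < 0 and 17 > 0  ⇒  (a,b)_∞ = +1.
v=5: a=5^-4·(≡3), b=5^-10·(≡3) mod 5; (3|5)=-1, (3|5)=-1; (−1)^{-4·-10·2}·(-1)^-10·(-1)^-4 = +1.
v=43: a=43^0·(≡38), b=43^2·(≡24) mod 43; (38|43)=+1, (24|43)=+1; (−1)^{0·2·21}·(+1)^2·(+1)^0 = +1.
v=13: a=13^-1·(≡6), b=13^-2·(≡9) mod 13; (6|13)=-1, (9|13)=+1; (−1)^{-1·-2·6}·(-1)^-2·(+1)^-1 = +1.
v=19: a=19^1·(≡2), b=19^0·(≡1) mod 19; (2|19)=-1, (1|19)=+1; (−1)^{1·0·9}·(-1)^0·(+1)^1 = +1.
v=7: a=7^-1·(≡1), b=7^0·(≡5) mod 7; (1|7)=+1, (5|7)=-1; (−1)^{-1·0·3}·(+1)^0·(-1)^-1 = -1.
v=2: v_2(a)=0, v_2(b)=4; units ≡ 7, 1 (mod 8); ε·ε+αω+βω = 1·0+0·0+4·0 ≡ 0  ⇒  (a,b)_2 = +1.
v=41: a=41^2·(≡22), b=41^4·(≡22) mod 41; (22|41)=-1, (22|41)=-1; (−1)^{2·4·20}·(-1)^4·(-1)^2 = +1.
v=37: a=37^0·(≡25), b=37^-2·(≡15) mod 37; (25|37)=+1, (15|37)=-1; (−1)^{0·-2·18}·(+1)^-2·(-1)^0 = +1.
v=11: a=11^1·(≡1), b=11^2·(≡10) mod 11; (1|11)=+1, (10|11)=-1; (−1)^{1·2·5}·(+1)^2·(-1)^1 = -1.
v=17: a=17^0·(≡5), b=17^1·(≡15) mod 17; (5|17)=-1, (15|17)=+1; (−1)^{0·1·8}·(-1)^1·(+1)^0 = -1.
v=3: a=3^5·(≡1), b=3^12·(≡2) mod 3; (1|3)=+1, (2|3)=-1; (−1)^{5·12·1}·(+1)^12·(-1)^5 = -1.
Ram(-57057, 17) = {3, 7, 11, 17}; no ℚ_3-point on the conic.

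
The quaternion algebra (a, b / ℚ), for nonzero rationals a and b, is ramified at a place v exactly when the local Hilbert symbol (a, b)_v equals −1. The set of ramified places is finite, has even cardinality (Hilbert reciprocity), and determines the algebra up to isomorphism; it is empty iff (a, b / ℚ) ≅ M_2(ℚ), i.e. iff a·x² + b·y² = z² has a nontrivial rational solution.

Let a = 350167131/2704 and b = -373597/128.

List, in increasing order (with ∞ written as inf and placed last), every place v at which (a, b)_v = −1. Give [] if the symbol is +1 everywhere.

[7, 19]

Mod squares: a ≡ 19, b ≡ -266. Check v ∈ {∞, 2, 3, 7, 13, 19, 53}.
v=3: a=3^8·(≡1), b=3^0·(≡1) mod 3; (1|3)=+1, (1|3)=+1; (−1)^{8·0·1}·(+1)^0·(+1)^8 = +1.
v=53: a=53^2·(≡3), b=53^2·(≡6) mod 53; (3|53)=-1, (6|53)=+1; (−1)^{2·2·26}·(-1)^2·(+1)^2 = +1.
v=7: a=7^0·(≡3), b=7^1·(≡2) mod 7; (3|7)=-1, (2|7)=+1; (−1)^{0·1·3}·(-1)^1·(+1)^0 = -1.
v=19: a=19^1·(≡16), b=19^1·(≡11) mod 19; (16|19)=+1, (11|19)=+1; (−1)^{1·1·9}·(+1)^1·(+1)^1 = -1.
v=2: v_2(a)=-4, v_2(b)=-7; units ≡ 3, 3 (mod 8); ε·ε+αω+βω = 1·1+-4·1+-7·1 ≡ 0  ⇒  (a,b)_2 = +1.
v=∞: 19 > 0 and -266 < 0  ⇒  (a,b)_∞ = +1.
v=13: a=13^-2·(≡5), b=13^0·(≡8) mod 13; (5|13)=-1, (8|13)=-1; (−1)^{-2·0·6}·(-1)^0·(-1)^-2 = +1.
(19, -266 / ℚ) ramifies at {7, 19}: a division algebra.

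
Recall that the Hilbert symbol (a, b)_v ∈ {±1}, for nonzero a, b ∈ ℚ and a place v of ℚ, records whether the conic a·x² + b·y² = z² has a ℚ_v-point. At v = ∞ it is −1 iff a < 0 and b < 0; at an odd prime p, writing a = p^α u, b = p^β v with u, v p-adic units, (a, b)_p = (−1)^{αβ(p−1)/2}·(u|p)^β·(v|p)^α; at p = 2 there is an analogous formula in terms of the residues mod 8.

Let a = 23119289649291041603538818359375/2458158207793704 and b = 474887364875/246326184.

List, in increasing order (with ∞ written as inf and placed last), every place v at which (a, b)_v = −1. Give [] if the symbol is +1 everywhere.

[]

(a, b) ≡ (1430, 41470) mod (ℚ^×)²; places V = {2, 3, 5, 7, 11, 13, 17, 19, 29, ∞}.
(a,b)_11: α=1, u≡9; β=1, v≡2 (mod 11); (9|11)=+1, (2|11)=-1; sign (−1)^1·+1^1·-1^1 = +1.
(a,b)_29: α=10, u≡4; β=3, v≡5 (mod 29); (4|29)=+1, (5|29)=+1; sign (−1)^0·+1^3·+1^10 = +1.
(a,b)_3: α=-18, u≡2; β=-8, v≡1 (mod 3); (2|3)=-1, (1|3)=+1; sign (−1)^0·-1^-8·+1^-18 = +1.
(a,b)_7: α=2, u≡1; β=2, v≡1 (mod 7); (1|7)=+1, (1|7)=+1; sign (−1)^0·+1^2·+1^2 = +1.
(a,b)_5: α=13, u≡1; β=3, v≡1 (mod 5); (1|5)=+1, (1|5)=+1; sign (−1)^0·+1^3·+1^13 = +1.
(a,b)_17: α=4, u≡4; β=2, v≡3 (mod 17); (4|17)=+1, (3|17)=-1; sign (−1)^0·+1^2·-1^4 = +1.
(a,b)_13: α=-3, u≡2; β=-1, v≡8 (mod 13); (2|13)=-1, (8|13)=-1; sign (−1)^0·-1^-1·-1^-3 = +1.
(a,b)_19: α=-2, u≡17; β=-2, v≡3 (mod 19); (17|19)=+1, (3|19)=-1; sign (−1)^0·+1^-2·-1^-2 = +1.
(a,b)_∞: sgn(1430)=+, sgn(41470)=+, so +1.
(a,b)_2: α=-3, β=-3; u≡3, v≡7 (mod 8); ε(u)ε(v)=1·1, αω(v)=-3·0, βω(u)=-3·1; sum ≡ 0  ⇒  +1.
Ram(a, b) = ∅: the form 1430·x² + 41470·y² − z² is isotropic over every ℚ_v, so by Hasse–Minkowski it is isotropic over ℚ.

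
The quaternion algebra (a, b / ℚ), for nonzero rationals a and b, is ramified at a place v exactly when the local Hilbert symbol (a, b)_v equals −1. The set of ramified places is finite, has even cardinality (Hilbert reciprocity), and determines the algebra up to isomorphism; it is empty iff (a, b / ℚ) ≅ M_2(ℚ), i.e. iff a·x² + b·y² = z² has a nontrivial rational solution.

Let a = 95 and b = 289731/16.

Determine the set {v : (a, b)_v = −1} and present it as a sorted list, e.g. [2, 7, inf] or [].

(a, b) ≡ (95, 289731) mod (ℚ^×)²; places V = {2, 3, 5, 13, 17, 19, 23, ∞}.
(a,b)_2: α=0, β=-4; u≡7, v≡3 (mod 8); ε(u)ε(v)=1·1, αω(v)=0·1, βω(u)=-4·0; sum ≡ 1  ⇒  -1.
(a,b)_3: α=0, u≡2; β=1, v≡1 (mod 3); (2|3)=-1, (1|3)=+1; sign (−1)^0·-1^1·+1^0 = -1.
(a,b)_5: α=1, u≡4; β=0, v≡1 (mod 5); (4|5)=+1, (1|5)=+1; sign (−1)^0·+1^0·+1^1 = +1.
(a,b)_13: α=0, u≡4; β=1, v≡6 (mod 13); (4|13)=+1, (6|13)=-1; sign (−1)^0·+1^1·-1^0 = +1.
(a,b)_∞: sgn(95)=+, sgn(289731)=+, so +1.
(a,b)_19: α=1, u≡5; β=1, v≡9 (mod 19); (5|19)=+1, (9|19)=+1; sign (−1)^1·+1^1·+1^1 = -1.
(a,b)_23: α=0, u≡3; β=1, v≡1 (mod 23); (3|23)=+1, (1|23)=+1; sign (−1)^0·+1^1·+1^0 = +1.
(a,b)_17: α=0, u≡10; β=1, v≡8 (mod 17); (10|17)=-1, (8|17)=+1; sign (−1)^0·-1^1·+1^0 = -1.
Ram(95, 289731) = {2, 3, 17, 19}; no ℚ_2-point on the conic.

[2, 3, 17, 19]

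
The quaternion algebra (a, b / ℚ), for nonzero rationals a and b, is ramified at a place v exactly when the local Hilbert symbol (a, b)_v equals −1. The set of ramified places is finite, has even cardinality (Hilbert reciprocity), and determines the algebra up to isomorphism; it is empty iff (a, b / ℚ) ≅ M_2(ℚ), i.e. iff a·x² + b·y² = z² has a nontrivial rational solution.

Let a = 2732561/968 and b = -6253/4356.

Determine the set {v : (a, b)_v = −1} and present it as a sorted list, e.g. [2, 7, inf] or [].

[2, 37]

Mod squares: a ≡ 32338, b ≡ -37. Check v ∈ {∞, 2, 3, 11, 13, 19, 23, 37}.
v=37: a=37^1·(≡31), b=37^1·(≡28) mod 37; (31|37)=-1, (28|37)=+1; (−1)^{1·1·18}·(-1)^1·(+1)^1 = -1.
v=∞: 32338 > 0 and -37 < 0  ⇒  (a,b)_∞ = +1.
v=3: a=3^0·(≡1), b=3^-2·(≡2) mod 3; (1|3)=+1, (2|3)=-1; (−1)^{0·-2·1}·(+1)^-2·(-1)^0 = +1.
v=19: a=19^1·(≡11), b=19^0·(≡11) mod 19; (11|19)=+1, (11|19)=+1; (−1)^{1·0·9}·(+1)^0·(+1)^1 = +1.
v=13: a=13^2·(≡6), b=13^2·(≡2) mod 13; (6|13)=-1, (2|13)=-1; (−1)^{2·2·6}·(-1)^2·(-1)^2 = +1.
v=23: a=23^1·(≡6), b=23^0·(≡8) mod 23; (6|23)=+1, (8|23)=+1; (−1)^{1·0·11}·(+1)^0·(+1)^1 = +1.
v=2: v_2(a)=-3, v_2(b)=-2; units ≡ 1, 3 (mod 8); ε·ε+αω+βω = 0·1+-3·1+-2·0 ≡ 1  ⇒  (a,b)_2 = -1.
v=11: a=11^-2·(≡5), b=11^-2·(≡2) mod 11; (5|11)=+1, (2|11)=-1; (−1)^{-2·-2·5}·(+1)^-2·(-1)^-2 = +1.
Ram(32338, -37) = {2, 37}; no ℚ_2-point on the conic.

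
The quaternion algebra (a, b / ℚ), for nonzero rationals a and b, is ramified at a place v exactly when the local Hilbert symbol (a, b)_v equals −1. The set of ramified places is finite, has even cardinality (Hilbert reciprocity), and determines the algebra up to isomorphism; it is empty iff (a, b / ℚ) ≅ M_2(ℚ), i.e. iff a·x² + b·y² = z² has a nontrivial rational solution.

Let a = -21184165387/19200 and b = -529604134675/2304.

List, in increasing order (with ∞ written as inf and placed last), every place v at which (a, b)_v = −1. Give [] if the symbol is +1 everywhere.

[3, 11, 23, inf]

(a, b) ≡ (-4340721, -1446907) mod (ℚ^×)²; places V = {2, 3, 5, 7, 11, 19, 23, 43, ∞}.
(a,b)_2: α=-8, β=-8; u≡7, v≡5 (mod 8); ε(u)ε(v)=1·0, αω(v)=-8·1, βω(u)=-8·0; sum ≡ 0  ⇒  +1.
(a,b)_5: α=-2, u≡1; β=2, v≡2 (mod 5); (1|5)=+1, (2|5)=-1; sign (−1)^0·+1^2·-1^-2 = +1.
(a,b)_43: α=1, u≡23; β=1, v≡33 (mod 43); (23|43)=+1, (33|43)=-1; sign (−1)^1·+1^1·-1^1 = +1.
(a,b)_19: α=1, u≡16; β=1, v≡2 (mod 19); (16|19)=+1, (2|19)=-1; sign (−1)^1·+1^1·-1^1 = +1.
(a,b)_∞: sgn(-4340721)=−, sgn(-1446907)=−, so -1.
(a,b)_11: α=5, u≡9; β=5, v≡5 (mod 11); (9|11)=+1, (5|11)=+1; sign (−1)^1·+1^5·+1^5 = -1.
(a,b)_23: α=1, u≡15; β=1, v≡20 (mod 23); (15|23)=-1, (20|23)=-1; sign (−1)^1·-1^1·-1^1 = -1.
(a,b)_7: α=1, u≡6; β=1, v≡4 (mod 7); (6|7)=-1, (4|7)=+1; sign (−1)^1·-1^1·+1^1 = +1.
(a,b)_3: α=-1, u≡2; β=-2, v≡2 (mod 3); (2|3)=-1, (2|3)=-1; sign (−1)^0·-1^-2·-1^-1 = -1.
(-4340721, -1446907 / ℚ) ramifies at {3, 11, 23, ∞}: a division algebra.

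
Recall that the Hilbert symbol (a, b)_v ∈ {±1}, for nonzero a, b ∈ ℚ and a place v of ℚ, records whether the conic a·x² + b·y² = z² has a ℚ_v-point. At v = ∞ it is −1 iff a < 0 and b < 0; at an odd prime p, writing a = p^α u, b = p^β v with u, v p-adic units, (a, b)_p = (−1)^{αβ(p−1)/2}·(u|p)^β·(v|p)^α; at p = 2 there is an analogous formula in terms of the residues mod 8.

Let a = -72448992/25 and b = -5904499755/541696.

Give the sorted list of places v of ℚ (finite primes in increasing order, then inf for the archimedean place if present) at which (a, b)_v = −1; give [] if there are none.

[2, 3, 5, inf]

(a, b) ≡ (-462, -1155) mod (ℚ^×)²; places V = {2, 3, 5, 7, 11, 17, 19, 23, ∞}.
(a,b)_11: α=3, u≡6; β=1, v≡4 (mod 11); (6|11)=-1, (4|11)=+1; sign (−1)^1·-1^1·+1^3 = +1.
(a,b)_7: α=1, u≡2; β=3, v≡3 (mod 7); (2|7)=+1, (3|7)=-1; sign (−1)^1·+1^3·-1^1 = +1.
(a,b)_19: α=0, u≡10; β=2, v≡4 (mod 19); (10|19)=-1, (4|19)=+1; sign (−1)^0·-1^2·+1^0 = +1.
(a,b)_2: α=5, β=-10; u≡1, v≡5 (mod 8); ε(u)ε(v)=0·0, αω(v)=5·1, βω(u)=-10·0; sum ≡ 1  ⇒  -1.
(a,b)_∞: sgn(-462)=−, sgn(-1155)=−, so -1.
(a,b)_23: α=0, u≡21; β=-2, v≡16 (mod 23); (21|23)=-1, (16|23)=+1; sign (−1)^0·-1^-2·+1^0 = +1.
(a,b)_3: α=5, u≡2; β=1, v≡2 (mod 3); (2|3)=-1, (2|3)=-1; sign (−1)^1·-1^1·-1^5 = -1.
(a,b)_5: α=-2, u≡3; β=1, v≡4 (mod 5); (3|5)=-1, (4|5)=+1; sign (−1)^0·-1^1·+1^-2 = -1.
(a,b)_17: α=0, u≡14; β=2, v≡16 (mod 17); (14|17)=-1, (16|17)=+1; sign (−1)^0·-1^2·+1^0 = +1.
Ram(-462, -1155) = {2, 3, 5, ∞}; no ℚ_2-point on the conic.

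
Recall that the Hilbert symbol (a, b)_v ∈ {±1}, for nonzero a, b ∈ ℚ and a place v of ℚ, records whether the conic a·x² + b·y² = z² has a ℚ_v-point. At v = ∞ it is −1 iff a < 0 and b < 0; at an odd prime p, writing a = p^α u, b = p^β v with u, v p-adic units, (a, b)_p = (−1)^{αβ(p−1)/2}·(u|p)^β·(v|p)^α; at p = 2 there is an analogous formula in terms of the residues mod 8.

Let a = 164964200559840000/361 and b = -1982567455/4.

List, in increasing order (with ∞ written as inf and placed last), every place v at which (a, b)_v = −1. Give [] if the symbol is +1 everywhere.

(a, b) ≡ (11, -56695) mod (ℚ^×)²; places V = {2, 3, 5, 11, 17, 19, 23, 29, ∞}.
(a,b)_∞: sgn(11)=+, sgn(-56695)=−, so +1.
(a,b)_5: α=4, u≡4; β=1, v≡1 (mod 5); (4|5)=+1, (1|5)=+1; sign (−1)^0·+1^1·+1^4 = +1.
(a,b)_19: α=-2, u≡16; β=0, v≡7 (mod 19); (16|19)=+1, (7|19)=+1; sign (−1)^0·+1^0·+1^-2 = +1.
(a,b)_17: α=2, u≡12; β=3, v≡7 (mod 17); (12|17)=-1, (7|17)=-1; sign (−1)^0·-1^3·-1^2 = -1.
(a,b)_3: α=6, u≡2; β=0, v≡2 (mod 3); (2|3)=-1, (2|3)=-1; sign (−1)^0·-1^0·-1^6 = +1.
(a,b)_2: α=8, β=-2; u≡3, v≡1 (mod 8); ε(u)ε(v)=1·0, αω(v)=8·0, βω(u)=-2·1; sum ≡ 0  ⇒  +1.
(a,b)_29: α=2, u≡26; β=1, v≡15 (mod 29); (26|29)=-1, (15|29)=-1; sign (−1)^0·-1^1·-1^2 = -1.
(a,b)_23: α=2, u≡21; β=1, v≡14 (mod 23); (21|23)=-1, (14|23)=-1; sign (−1)^0·-1^1·-1^2 = -1.
(a,b)_11: α=1, u≡3; β=2, v≡2 (mod 11); (3|11)=+1, (2|11)=-1; sign (−1)^0·+1^2·-1^1 = -1.
Ram(11, -56695) = {11, 17, 23, 29}; no ℚ_11-point on the conic.

[11, 17, 23, 29]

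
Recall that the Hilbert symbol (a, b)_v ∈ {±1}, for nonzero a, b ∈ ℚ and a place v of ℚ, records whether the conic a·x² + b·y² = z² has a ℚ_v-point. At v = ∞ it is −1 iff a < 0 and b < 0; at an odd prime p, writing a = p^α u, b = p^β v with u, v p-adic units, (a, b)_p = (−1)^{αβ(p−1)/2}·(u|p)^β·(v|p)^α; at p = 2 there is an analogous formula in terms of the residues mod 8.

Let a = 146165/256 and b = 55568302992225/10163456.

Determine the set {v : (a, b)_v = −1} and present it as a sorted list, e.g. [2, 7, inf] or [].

Mod squares: a ≡ 146165, b ≡ 29. Check v ∈ {∞, 2, 3, 5, 17, 23, 29, 31, 37, 41}.
v=29: a=29^0·(≡28), b=29^-1·(≡22) mod 29; (28|29)=+1, (22|29)=+1; (−1)^{0·-1·14}·(+1)^-1·(+1)^0 = +1.
v=5: a=5^1·(≡3), b=5^2·(≡4) mod 5; (3|5)=-1, (4|5)=+1; (−1)^{1·2·2}·(-1)^2·(+1)^1 = +1.
v=3: a=3^0·(≡2), b=3^2·(≡2) mod 3; (2|3)=-1, (2|3)=-1; (−1)^{0·2·1}·(-1)^2·(-1)^0 = +1.
v=23: a=23^1·(≡10), b=23^2·(≡16) mod 23; (10|23)=-1, (16|23)=+1; (−1)^{1·2·11}·(-1)^2·(+1)^1 = +1.
v=41: a=41^1·(≡8), b=41^2·(≡22) mod 41; (8|41)=+1, (22|41)=-1; (−1)^{1·2·20}·(+1)^2·(-1)^1 = -1.
v=31: a=31^1·(≡12), b=31^2·(≡17) mod 31; (12|31)=-1, (17|31)=-1; (−1)^{1·2·15}·(-1)^2·(-1)^1 = -1.
v=∞: 146165 > 0 and 29 > 0  ⇒  (a,b)_∞ = +1.
v=17: a=17^0·(≡16), b=17^2·(≡10) mod 17; (16|17)=+1, (10|17)=-1; (−1)^{0·2·8}·(+1)^2·(-1)^0 = +1.
v=37: a=37^0·(≡32), b=37^-2·(≡6) mod 37; (32|37)=-1, (6|37)=-1; (−1)^{0·-2·18}·(-1)^-2·(-1)^0 = +1.
v=2: v_2(a)=-8, v_2(b)=-8; units ≡ 5, 5 (mod 8); ε·ε+αω+βω = 0·0+-8·1+-8·1 ≡ 0  ⇒  (a,b)_2 = +1.
|Ram(146165, 29)| = 2, even; anisotropic at {31, 41}.

[31, 41]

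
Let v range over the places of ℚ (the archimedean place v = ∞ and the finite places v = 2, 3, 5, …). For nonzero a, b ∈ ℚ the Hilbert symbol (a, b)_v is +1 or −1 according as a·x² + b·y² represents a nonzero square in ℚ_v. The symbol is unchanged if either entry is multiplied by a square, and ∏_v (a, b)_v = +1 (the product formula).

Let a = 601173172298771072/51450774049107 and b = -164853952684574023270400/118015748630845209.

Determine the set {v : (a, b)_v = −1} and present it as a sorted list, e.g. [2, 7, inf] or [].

Mod squares: a ≡ 3534, b ≡ -6851. Check v ∈ {∞, 2, 3, 5, 7, 11, 13, 17, 19, 29, 31, 41, 43}.
v=17: a=17^0·(≡16), b=17^1·(≡7) mod 17; (16|17)=+1, (7|17)=-1; (−1)^{0·1·8}·(+1)^1·(-1)^0 = +1.
v=41: a=41^-2·(≡1), b=41^-4·(≡16) mod 41; (1|41)=+1, (16|41)=+1; (−1)^{-2·-4·20}·(+1)^-4·(+1)^-2 = +1.
v=5: a=5^0·(≡1), b=5^2·(≡1) mod 5; (1|5)=+1, (1|5)=+1; (−1)^{0·2·2}·(+1)^2·(+1)^0 = +1.
v=43: a=43^-2·(≡33), b=43^0·(≡28) mod 43; (33|43)=-1, (28|43)=-1; (−1)^{-2·0·21}·(-1)^0·(-1)^-2 = +1.
v=∞: 3534 > 0 and -6851 < 0  ⇒  (a,b)_∞ = +1.
v=3: a=3^-9·(≡2), b=3^-10·(≡1) mod 3; (2|3)=-1, (1|3)=+1; (−1)^{-9·-10·1}·(-1)^-10·(+1)^-9 = +1.
v=11: a=11^2·(≡3), b=11^2·(≡6) mod 11; (3|11)=+1, (6|11)=-1; (−1)^{2·2·5}·(+1)^2·(-1)^2 = +1.
v=2: v_2(a)=7, v_2(b)=14; units ≡ 7, 5 (mod 8); ε·ε+αω+βω = 1·0+7·1+14·0 ≡ 1  ⇒  (a,b)_2 = -1.
v=13: a=13^4·(≡7), b=13^5·(≡6) mod 13; (7|13)=-1, (6|13)=-1; (−1)^{4·5·6}·(-1)^5·(-1)^4 = -1.
v=29: a=29^-2·(≡23), b=29^-4·(≡16) mod 29; (23|29)=+1, (16|29)=+1; (−1)^{-2·-4·14}·(+1)^-4·(+1)^-2 = +1.
v=7: a=7^4·(≡6), b=7^2·(≡2) mod 7; (6|7)=-1, (2|7)=+1; (−1)^{4·2·3}·(-1)^2·(+1)^4 = +1.
v=19: a=19^1·(≡2), b=19^2·(≡15) mod 19; (2|19)=-1, (15|19)=-1; (−1)^{1·2·9}·(-1)^2·(-1)^1 = -1.
v=31: a=31^3·(≡13), b=31^3·(≡13) mod 31; (13|31)=-1, (13|31)=-1; (−1)^{3·3·15}·(-1)^3·(-1)^3 = -1.
(3534, -6851 / ℚ) ramifies at {2, 13, 19, 31}: a division algebra.

[2, 13, 19, 31]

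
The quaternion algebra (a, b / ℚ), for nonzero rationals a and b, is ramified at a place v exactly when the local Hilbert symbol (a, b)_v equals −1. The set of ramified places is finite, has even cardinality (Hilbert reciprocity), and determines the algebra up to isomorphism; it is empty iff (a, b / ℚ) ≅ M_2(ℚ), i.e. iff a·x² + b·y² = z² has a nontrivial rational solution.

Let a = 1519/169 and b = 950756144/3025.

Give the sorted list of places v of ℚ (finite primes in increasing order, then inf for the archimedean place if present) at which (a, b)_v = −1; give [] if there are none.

Mod squares: a ≡ 31, b ≡ 351611. Check v ∈ {∞, 2, 5, 7, 11, 13, 17, 31, 37, 43}.
v=37: a=37^0·(≡23), b=37^1·(≡2) mod 37; (23|37)=-1, (2|37)=-1; (−1)^{0·1·18}·(-1)^1·(-1)^0 = -1.
v=7: a=7^2·(≡3), b=7^0·(≡2) mod 7; (3|7)=-1, (2|7)=+1; (−1)^{2·0·3}·(-1)^0·(+1)^2 = +1.
v=43: a=43^0·(≡24), b=43^1·(≡12) mod 43; (24|43)=+1, (12|43)=-1; (−1)^{0·1·21}·(+1)^1·(-1)^0 = +1.
v=∞: 31 > 0 and 351611 > 0  ⇒  (a,b)_∞ = +1.
v=13: a=13^-2·(≡11), b=13^3·(≡11) mod 13; (11|13)=-1, (11|13)=-1; (−1)^{-2·3·6}·(-1)^3·(-1)^-2 = -1.
v=11: a=11^0·(≡3), b=11^-2·(≡10) mod 11; (3|11)=+1, (10|11)=-1; (−1)^{0·-2·5}·(+1)^-2·(-1)^0 = +1.
v=5: a=5^0·(≡1), b=5^-2·(≡4) mod 5; (1|5)=+1, (4|5)=+1; (−1)^{0·-2·2}·(+1)^-2·(+1)^0 = +1.
v=17: a=17^0·(≡11), b=17^1·(≡6) mod 17; (11|17)=-1, (6|17)=-1; (−1)^{0·1·8}·(-1)^1·(-1)^0 = -1.
v=2: v_2(a)=0, v_2(b)=4; units ≡ 7, 3 (mod 8); ε·ε+αω+βω = 1·1+0·1+4·0 ≡ 1  ⇒  (a,b)_2 = -1.
v=31: a=31^1·(≡19), b=31^0·(≡19) mod 31; (19|31)=+1, (19|31)=+1; (−1)^{1·0·15}·(+1)^0·(+1)^1 = +1.
(31, 351611 / ℚ) ramifies at {2, 13, 17, 37}: a division algebra.

[2, 13, 17, 37]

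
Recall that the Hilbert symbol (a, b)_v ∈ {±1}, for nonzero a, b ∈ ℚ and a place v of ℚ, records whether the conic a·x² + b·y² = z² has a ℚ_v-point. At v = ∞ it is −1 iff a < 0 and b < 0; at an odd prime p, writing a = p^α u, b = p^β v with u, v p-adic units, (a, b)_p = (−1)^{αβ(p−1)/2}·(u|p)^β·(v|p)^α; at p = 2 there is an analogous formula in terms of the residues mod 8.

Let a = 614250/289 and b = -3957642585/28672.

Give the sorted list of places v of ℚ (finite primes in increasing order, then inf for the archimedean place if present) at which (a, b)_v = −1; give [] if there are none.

(a, b) ≡ (2730, -455) mod (ℚ^×)²; places V = {2, 3, 5, 7, 13, 17, ∞}.
(a,b)_13: α=1, u≡7; β=1, v≡1 (mod 13); (7|13)=-1, (1|13)=+1; sign (−1)^0·-1^1·+1^1 = -1.
(a,b)_5: α=3, u≡1; β=1, v≡4 (mod 5); (1|5)=+1, (4|5)=+1; sign (−1)^0·+1^1·+1^3 = +1.
(a,b)_17: α=-2, u≡6; β=4, v≡13 (mod 17); (6|17)=-1, (13|17)=+1; sign (−1)^0·-1^4·+1^-2 = +1.
(a,b)_2: α=1, β=-12; u≡5, v≡1 (mod 8); ε(u)ε(v)=0·0, αω(v)=1·0, βω(u)=-12·1; sum ≡ 0  ⇒  +1.
(a,b)_∞: sgn(2730)=+, sgn(-455)=−, so +1.
(a,b)_3: α=3, u≡1; β=6, v≡1 (mod 3); (1|3)=+1, (1|3)=+1; sign (−1)^0·+1^6·+1^3 = +1.
(a,b)_7: α=1, u≡6; β=-1, v≡6 (mod 7); (6|7)=-1, (6|7)=-1; sign (−1)^1·-1^-1·-1^1 = -1.
(2730, -455 / ℚ) ramifies at {7, 13}: a division algebra.

[7, 13]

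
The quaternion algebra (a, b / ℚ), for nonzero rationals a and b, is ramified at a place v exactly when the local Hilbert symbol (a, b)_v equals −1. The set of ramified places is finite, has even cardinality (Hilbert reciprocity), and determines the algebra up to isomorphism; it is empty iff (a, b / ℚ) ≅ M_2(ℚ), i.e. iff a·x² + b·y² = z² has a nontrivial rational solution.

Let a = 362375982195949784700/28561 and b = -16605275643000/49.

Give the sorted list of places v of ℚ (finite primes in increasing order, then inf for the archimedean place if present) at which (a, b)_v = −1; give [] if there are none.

[5, 43]

Mod squares: a ≡ 1023, b ≡ -17630. Check v ∈ {∞, 2, 3, 5, 7, 11, 13, 31, 41, 43}.
v=5: a=5^2·(≡3), b=5^3·(≡4) mod 5; (3|5)=-1, (4|5)=+1; (−1)^{2·3·2}·(-1)^3·(+1)^2 = -1.
v=11: a=11^5·(≡1), b=11^2·(≡3) mod 11; (1|11)=+1, (3|11)=+1; (−1)^{5·2·5}·(+1)^2·(+1)^5 = +1.
v=∞: 1023 > 0 and -17630 < 0  ⇒  (a,b)_∞ = +1.
v=7: a=7^0·(≡1), b=7^-2·(≡5) mod 7; (1|7)=+1, (5|7)=-1; (−1)^{0·-2·3}·(+1)^-2·(-1)^0 = +1.
v=41: a=41^2·(≡8), b=41^1·(≡20) mod 41; (8|41)=+1, (20|41)=+1; (−1)^{2·1·20}·(+1)^1·(+1)^2 = +1.
v=13: a=13^-4·(≡1), b=13^0·(≡6) mod 13; (1|13)=+1, (6|13)=-1; (−1)^{-4·0·6}·(+1)^0·(-1)^-4 = +1.
v=3: a=3^5·(≡2), b=3^4·(≡1) mod 3; (2|3)=-1, (1|3)=+1; (−1)^{5·4·1}·(-1)^4·(+1)^5 = +1.
v=43: a=43^2·(≡7), b=43^1·(≡7) mod 43; (7|43)=-1, (7|43)=-1; (−1)^{2·1·21}·(-1)^1·(-1)^2 = -1.
v=31: a=31^3·(≡5), b=31^2·(≡2) mod 31; (5|31)=+1, (2|31)=+1; (−1)^{3·2·15}·(+1)^2·(+1)^3 = +1.
v=2: v_2(a)=2, v_2(b)=3; units ≡ 7, 1 (mod 8); ε·ε+αω+βω = 1·0+2·0+3·0 ≡ 0  ⇒  (a,b)_2 = +1.
|Ram(1023, -17630)| = 2, even; anisotropic at {5, 43}.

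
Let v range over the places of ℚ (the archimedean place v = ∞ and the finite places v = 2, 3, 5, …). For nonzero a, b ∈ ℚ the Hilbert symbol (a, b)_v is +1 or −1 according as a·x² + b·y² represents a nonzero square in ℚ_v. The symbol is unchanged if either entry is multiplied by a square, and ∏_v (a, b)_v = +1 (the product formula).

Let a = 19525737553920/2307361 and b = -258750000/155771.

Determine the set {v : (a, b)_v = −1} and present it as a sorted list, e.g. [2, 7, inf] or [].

[5, 23]

(a, b) ≡ (8970, -1265) mod (ℚ^×)²; places V = {2, 3, 5, 7, 11, 13, 17, 23, 31, ∞}.
(a,b)_11: α=0, u≡4; β=-1, v≡2 (mod 11); (4|11)=+1, (2|11)=-1; sign (−1)^0·+1^-1·-1^0 = +1.
(a,b)_13: α=1, u≡10; β=0, v≡10 (mod 13); (10|13)=+1, (10|13)=+1; sign (−1)^0·+1^0·+1^1 = +1.
(a,b)_3: α=13, u≡2; β=2, v≡1 (mod 3); (2|3)=-1, (1|3)=+1; sign (−1)^0·-1^2·+1^13 = +1.
(a,b)_2: α=13, β=4; u≡5, v≡7 (mod 8); ε(u)ε(v)=0·1, αω(v)=13·0, βω(u)=4·1; sum ≡ 0  ⇒  +1.
(a,b)_31: α=-2, u≡3; β=0, v≡17 (mod 31); (3|31)=-1, (17|31)=-1; sign (−1)^0·-1^0·-1^-2 = +1.
(a,b)_17: α=0, u≡12; β=-2, v≡11 (mod 17); (12|17)=-1, (11|17)=-1; sign (−1)^0·-1^-2·-1^0 = +1.
(a,b)_7: α=-4, u≡5; β=-2, v≡2 (mod 7); (5|7)=-1, (2|7)=+1; sign (−1)^0·-1^-2·+1^-4 = +1.
(a,b)_5: α=1, u≡4; β=7, v≡3 (mod 5); (4|5)=+1, (3|5)=-1; sign (−1)^0·+1^7·-1^1 = -1.
(a,b)_∞: sgn(8970)=+, sgn(-1265)=−, so +1.
(a,b)_23: α=1, u≡17; β=1, v≡7 (mod 23); (17|23)=-1, (7|23)=-1; sign (−1)^1·-1^1·-1^1 = -1.
|Ram(8970, -1265)| = 2, even; anisotropic at {5, 23}.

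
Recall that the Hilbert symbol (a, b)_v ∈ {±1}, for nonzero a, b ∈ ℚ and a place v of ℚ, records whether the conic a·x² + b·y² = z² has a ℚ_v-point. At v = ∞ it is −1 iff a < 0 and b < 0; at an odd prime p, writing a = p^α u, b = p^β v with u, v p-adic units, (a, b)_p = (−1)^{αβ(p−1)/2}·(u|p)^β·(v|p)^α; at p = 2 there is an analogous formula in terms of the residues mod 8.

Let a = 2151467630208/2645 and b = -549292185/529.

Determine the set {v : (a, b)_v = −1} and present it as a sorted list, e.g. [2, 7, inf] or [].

Mod squares: a ≡ 2210, b ≡ -65. Check v ∈ {∞, 2, 3, 5, 13, 17, 19, 23}.
v=5: a=5^-1·(≡2), b=5^1·(≡2) mod 5; (2|5)=-1, (2|5)=-1; (−1)^{-1·1·2}·(-1)^1·(-1)^-1 = +1.
v=23: a=23^-2·(≡12), b=23^-2·(≡2) mod 23; (12|23)=+1, (2|23)=+1; (−1)^{-2·-2·11}·(+1)^-2·(+1)^-2 = +1.
v=∞: 2210 > 0 and -65 < 0  ⇒  (a,b)_∞ = +1.
v=17: a=17^3·(≡5), b=17^2·(≡10) mod 17; (5|17)=-1, (10|17)=-1; (−1)^{3·2·8}·(-1)^2·(-1)^3 = -1.
v=3: a=3^6·(≡2), b=3^4·(≡1) mod 3; (2|3)=-1, (1|3)=+1; (−1)^{6·4·1}·(-1)^4·(+1)^6 = +1.
v=19: a=19^2·(≡17), b=19^2·(≡9) mod 19; (17|19)=+1, (9|19)=+1; (−1)^{2·2·9}·(+1)^2·(+1)^2 = +1.
v=13: a=13^1·(≡12), b=13^1·(≡2) mod 13; (12|13)=+1, (2|13)=-1; (−1)^{1·1·6}·(+1)^1·(-1)^1 = -1.
v=2: v_2(a)=7, v_2(b)=0; units ≡ 1, 7 (mod 8); ε·ε+αω+βω = 0·1+7·0+0·0 ≡ 0  ⇒  (a,b)_2 = +1.
Ram(2210, -65) = {13, 17}; no ℚ_13-point on the conic.

[13, 17]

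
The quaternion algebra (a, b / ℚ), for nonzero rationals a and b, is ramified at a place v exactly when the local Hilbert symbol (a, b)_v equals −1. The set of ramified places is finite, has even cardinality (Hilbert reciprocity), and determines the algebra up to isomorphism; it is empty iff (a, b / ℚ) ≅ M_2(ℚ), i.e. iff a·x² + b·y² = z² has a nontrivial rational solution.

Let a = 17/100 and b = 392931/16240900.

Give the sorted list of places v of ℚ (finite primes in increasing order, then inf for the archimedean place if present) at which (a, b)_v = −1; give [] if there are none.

[11, 17]

(a, b) ≡ (17, 11) mod (ℚ^×)²; places V = {2, 3, 5, 7, 11, 13, 17, 31, ∞}.
(a,b)_3: α=0, u≡2; β=6, v≡2 (mod 3); (2|3)=-1, (2|3)=-1; sign (−1)^0·-1^6·-1^0 = +1.
(a,b)_∞: sgn(17)=+, sgn(11)=+, so +1.
(a,b)_17: α=1, u≡8; β=0, v≡10 (mod 17); (8|17)=+1, (10|17)=-1; sign (−1)^0·+1^0·-1^1 = -1.
(a,b)_11: α=0, u≡6; β=1, v≡3 (mod 11); (6|11)=-1, (3|11)=+1; sign (−1)^0·-1^1·+1^0 = -1.
(a,b)_2: α=-2, β=-2; u≡1, v≡3 (mod 8); ε(u)ε(v)=0·1, αω(v)=-2·1, βω(u)=-2·0; sum ≡ 0  ⇒  +1.
(a,b)_5: α=-2, u≡3; β=-2, v≡1 (mod 5); (3|5)=-1, (1|5)=+1; sign (−1)^0·-1^-2·+1^-2 = +1.
(a,b)_7: α=0, u≡5; β=2, v≡1 (mod 7); (5|7)=-1, (1|7)=+1; sign (−1)^0·-1^2·+1^0 = +1.
(a,b)_13: α=0, u≡12; β=-2, v≡8 (mod 13); (12|13)=+1, (8|13)=-1; sign (−1)^0·+1^-2·-1^0 = +1.
(a,b)_31: α=0, u≡29; β=-2, v≡26 (mod 31); (29|31)=-1, (26|31)=-1; sign (−1)^0·-1^-2·-1^0 = +1.
(17, 11 / ℚ) ramifies at {11, 17}: a division algebra.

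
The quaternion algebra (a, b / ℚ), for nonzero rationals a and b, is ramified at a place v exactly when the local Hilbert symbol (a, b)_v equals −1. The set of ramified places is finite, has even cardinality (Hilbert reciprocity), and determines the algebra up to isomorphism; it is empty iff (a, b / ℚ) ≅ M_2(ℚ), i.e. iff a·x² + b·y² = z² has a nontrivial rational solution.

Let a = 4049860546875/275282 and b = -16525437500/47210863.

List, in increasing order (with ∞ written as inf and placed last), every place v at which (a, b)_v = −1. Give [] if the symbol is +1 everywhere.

[2, 7, 11, 13]

Mod squares: a ≡ 6, b ≡ -1001. Check v ∈ {∞, 2, 3, 5, 7, 11, 13, 43, 53}.
v=2: v_2(a)=-1, v_2(b)=2; units ≡ 3, 7 (mod 8); ε·ε+αω+βω = 1·1+-1·0+2·1 ≡ 1  ⇒  (a,b)_2 = -1.
v=5: a=5^8·(≡4), b=5^6·(≡4) mod 5; (4|5)=+1, (4|5)=+1; (−1)^{8·6·2}·(+1)^6·(+1)^8 = +1.
v=3: a=3^1·(≡2), b=3^0·(≡1) mod 3; (2|3)=-1, (1|3)=+1; (−1)^{1·0·1}·(-1)^0·(+1)^1 = +1.
v=53: a=53^-2·(≡16), b=53^-2·(≡4) mod 53; (16|53)=+1, (4|53)=+1; (−1)^{-2·-2·26}·(+1)^-2·(+1)^-2 = +1.
v=7: a=7^-2·(≡6), b=7^-5·(≡1) mod 7; (6|7)=-1, (1|7)=+1; (−1)^{-2·-5·3}·(-1)^-5·(+1)^-2 = -1.
v=11: a=11^2·(≡7), b=11^1·(≡10) mod 11; (7|11)=-1, (10|11)=-1; (−1)^{2·1·5}·(-1)^1·(-1)^2 = -1.
v=∞: 6 > 0 and -1001 < 0  ⇒  (a,b)_∞ = +1.
v=13: a=13^4·(≡11), b=13^1·(≡12) mod 13; (11|13)=-1, (12|13)=+1; (−1)^{4·1·6}·(-1)^1·(+1)^4 = -1.
v=43: a=43^0·(≡14), b=43^2·(≡25) mod 43; (14|43)=+1, (25|43)=+1; (−1)^{0·2·21}·(+1)^2·(+1)^0 = +1.
(6, -1001 / ℚ) ramifies at {2, 7, 11, 13}: a division algebra.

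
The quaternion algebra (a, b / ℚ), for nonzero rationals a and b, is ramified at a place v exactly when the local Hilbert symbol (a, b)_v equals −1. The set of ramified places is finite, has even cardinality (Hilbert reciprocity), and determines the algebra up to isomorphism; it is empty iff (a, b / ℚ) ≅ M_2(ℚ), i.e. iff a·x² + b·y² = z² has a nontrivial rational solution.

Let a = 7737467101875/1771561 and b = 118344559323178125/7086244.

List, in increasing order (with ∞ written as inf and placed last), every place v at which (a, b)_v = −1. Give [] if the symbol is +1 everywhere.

[3, 5, 7, 19]

(a, b) ≡ (3, 45885) mod (ℚ^×)²; places V = {2, 3, 5, 7, 11, 19, 23, ∞}.
(a,b)_∞: sgn(3)=+, sgn(45885)=+, so +1.
(a,b)_11: α=-6, u≡5; β=-6, v≡9 (mod 11); (5|11)=+1, (9|11)=+1; sign (−1)^0·+1^-6·+1^-6 = +1.
(a,b)_23: α=2, u≡3; β=3, v≡10 (mod 23); (3|23)=+1, (10|23)=-1; sign (−1)^0·+1^3·-1^2 = +1.
(a,b)_2: α=0, β=-2; u≡3, v≡5 (mod 8); ε(u)ε(v)=1·0, αω(v)=0·1, βω(u)=-2·1; sum ≡ 0  ⇒  +1.
(a,b)_7: α=4, u≡3; β=5, v≡6 (mod 7); (3|7)=-1, (6|7)=-1; sign (−1)^0·-1^5·-1^4 = -1.
(a,b)_5: α=4, u≡3; β=5, v≡3 (mod 5); (3|5)=-1, (3|5)=-1; sign (−1)^0·-1^5·-1^4 = -1.
(a,b)_3: α=3, u≡1; β=3, v≡1 (mod 3); (1|3)=+1, (1|3)=+1; sign (−1)^1·+1^3·+1^3 = -1.
(a,b)_19: α=2, u≡13; β=3, v≡18 (mod 19); (13|19)=-1, (18|19)=-1; sign (−1)^0·-1^3·-1^2 = -1.
Ram(3, 45885) = {3, 5, 7, 19}; no ℚ_3-point on the conic.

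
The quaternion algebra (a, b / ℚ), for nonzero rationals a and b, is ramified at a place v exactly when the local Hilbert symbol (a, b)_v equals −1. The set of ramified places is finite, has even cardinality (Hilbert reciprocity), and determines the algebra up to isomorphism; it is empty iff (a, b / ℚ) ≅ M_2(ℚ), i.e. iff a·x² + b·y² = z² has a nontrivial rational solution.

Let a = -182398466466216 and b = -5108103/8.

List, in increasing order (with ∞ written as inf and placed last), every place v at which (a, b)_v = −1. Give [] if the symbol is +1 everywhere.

Mod squares: a ≡ -26, b ≡ -286. Check v ∈ {∞, 2, 3, 7, 11, 13}.
v=11: a=11^2·(≡2), b=11^1·(≡10) mod 11; (2|11)=-1, (10|11)=-1; (−1)^{2·1·5}·(-1)^1·(-1)^2 = -1.
v=∞: -26 < 0 and -286 < 0  ⇒  (a,b)_∞ = -1.
v=2: v_2(a)=3, v_2(b)=-3; units ≡ 3, 1 (mod 8); ε·ε+αω+βω = 1·0+3·0+-3·1 ≡ 1  ⇒  (a,b)_2 = -1.
v=3: a=3^6·(≡1), b=3^6·(≡2) mod 3; (1|3)=+1, (2|3)=-1; (−1)^{6·6·1}·(+1)^6·(-1)^6 = +1.
v=13: a=13^3·(≡6), b=13^1·(≡9) mod 13; (6|13)=-1, (9|13)=+1; (−1)^{3·1·6}·(-1)^1·(+1)^3 = -1.
v=7: a=7^6·(≡2), b=7^2·(≡4) mod 7; (2|7)=+1, (4|7)=+1; (−1)^{6·2·3}·(+1)^2·(+1)^6 = +1.
(-26, -286 / ℚ) ramifies at {2, 11, 13, ∞}: a division algebra.

[2, 11, 13, inf]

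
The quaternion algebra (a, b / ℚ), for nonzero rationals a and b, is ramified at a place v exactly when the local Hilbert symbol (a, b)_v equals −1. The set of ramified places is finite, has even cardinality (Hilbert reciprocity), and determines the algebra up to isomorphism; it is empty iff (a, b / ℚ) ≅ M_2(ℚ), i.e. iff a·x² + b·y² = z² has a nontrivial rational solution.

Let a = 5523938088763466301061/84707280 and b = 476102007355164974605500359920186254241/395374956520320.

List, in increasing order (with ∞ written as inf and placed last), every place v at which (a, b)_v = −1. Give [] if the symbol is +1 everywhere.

[3, 11, 41, 43]

(a, b) ≡ (3587705, 30) mod (ℚ^×)²; places V = {2, 3, 5, 7, 11, 17, 19, 29, 37, 41, 43, ∞}.
(a,b)_37: α=1, u≡16; β=4, v≡1 (mod 37); (16|37)=+1, (1|37)=+1; sign (−1)^0·+1^4·+1^1 = +1.
(a,b)_29: α=4, u≡16; β=6, v≡28 (mod 29); (16|29)=+1, (28|29)=+1; sign (−1)^0·+1^6·+1^4 = +1.
(a,b)_2: α=-4, β=-7; u≡1, v≡7 (mod 8); ε(u)ε(v)=0·1, αω(v)=-4·0, βω(u)=-7·0; sum ≡ 0  ⇒  +1.
(a,b)_17: α=4, u≡1; β=6, v≡9 (mod 17); (1|17)=+1, (9|17)=+1; sign (−1)^0·+1^6·+1^4 = +1.
(a,b)_43: α=1, u≡41; β=2, v≡39 (mod 43); (41|43)=+1, (39|43)=-1; sign (−1)^0·+1^2·-1^1 = -1.
(a,b)_∞: sgn(3587705)=+, sgn(30)=+, so +1.
(a,b)_19: α=4, u≡16; β=6, v≡5 (mod 19); (16|19)=+1, (5|19)=+1; sign (−1)^0·+1^6·+1^4 = +1.
(a,b)_11: α=1, u≡1; β=2, v≡2 (mod 11); (1|11)=+1, (2|11)=-1; sign (−1)^0·+1^2·-1^1 = -1.
(a,b)_41: α=1, u≡12; β=2, v≡35 (mod 41); (12|41)=-1, (35|41)=-1; sign (−1)^0·-1^2·-1^1 = -1.
(a,b)_5: α=-1, u≡1; β=-1, v≡4 (mod 5); (1|5)=+1, (4|5)=+1; sign (−1)^0·+1^-1·+1^-1 = +1.
(a,b)_7: α=-6, u≡1; β=-10, v≡2 (mod 7); (1|7)=+1, (2|7)=+1; sign (−1)^0·+1^-10·+1^-6 = +1.
(a,b)_3: α=-2, u≡2; β=-7, v≡1 (mod 3); (2|3)=-1, (1|3)=+1; sign (−1)^0·-1^-7·+1^-2 = -1.
|Ram(3587705, 30)| = 4, even; anisotropic at {3, 11, 41, 43}.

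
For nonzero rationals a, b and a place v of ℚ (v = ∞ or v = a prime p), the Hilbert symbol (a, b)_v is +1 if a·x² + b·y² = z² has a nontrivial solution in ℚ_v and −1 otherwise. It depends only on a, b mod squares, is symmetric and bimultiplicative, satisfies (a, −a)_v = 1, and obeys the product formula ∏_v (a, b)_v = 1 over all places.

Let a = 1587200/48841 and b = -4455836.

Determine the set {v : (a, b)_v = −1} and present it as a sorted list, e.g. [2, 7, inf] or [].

(a, b) ≡ (62, -1113959) mod (ℚ^×)²; places V = {2, 5, 7, 11, 13, 17, 23, 31, 37, ∞}.
(a,b)_37: α=0, u≡11; β=1, v≡7 (mod 37); (11|37)=+1, (7|37)=+1; sign (−1)^0·+1^1·+1^0 = +1.
(a,b)_31: α=1, u≡7; β=0, v≡11 (mod 31); (7|31)=+1, (11|31)=-1; sign (−1)^0·+1^0·-1^1 = -1.
(a,b)_13: α=-2, u≡10; β=0, v≡5 (mod 13); (10|13)=+1, (5|13)=-1; sign (−1)^0·+1^0·-1^-2 = +1.
(a,b)_17: α=-2, u≡5; β=1, v≡15 (mod 17); (5|17)=-1, (15|17)=+1; sign (−1)^0·-1^1·+1^-2 = -1.
(a,b)_7: α=0, u≡3; β=1, v≡4 (mod 7); (3|7)=-1, (4|7)=+1; sign (−1)^0·-1^1·+1^0 = -1.
(a,b)_23: α=0, u≡9; β=1, v≡20 (mod 23); (9|23)=+1, (20|23)=-1; sign (−1)^0·+1^1·-1^0 = +1.
(a,b)_5: α=2, u≡3; β=0, v≡4 (mod 5); (3|5)=-1, (4|5)=+1; sign (−1)^0·-1^0·+1^2 = +1.
(a,b)_∞: sgn(62)=+, sgn(-1113959)=−, so +1.
(a,b)_2: α=11, β=2; u≡7, v≡1 (mod 8); ε(u)ε(v)=1·0, αω(v)=11·0, βω(u)=2·0; sum ≡ 0  ⇒  +1.
(a,b)_11: α=0, u≡10; β=1, v≡10 (mod 11); (10|11)=-1, (10|11)=-1; sign (−1)^0·-1^1·-1^0 = -1.
|Ram(62, -1113959)| = 4, even; anisotropic at {7, 11, 17, 31}.

[7, 11, 17, 31]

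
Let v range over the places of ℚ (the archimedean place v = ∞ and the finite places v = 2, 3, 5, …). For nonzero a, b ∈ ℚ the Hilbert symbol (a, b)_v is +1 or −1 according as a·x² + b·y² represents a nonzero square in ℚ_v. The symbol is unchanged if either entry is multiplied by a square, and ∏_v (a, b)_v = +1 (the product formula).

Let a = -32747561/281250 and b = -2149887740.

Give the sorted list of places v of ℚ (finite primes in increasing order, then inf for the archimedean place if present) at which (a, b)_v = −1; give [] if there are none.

[5, 7, 11, 23, 29, inf]

Mod squares: a ≡ -322, b ≡ -20735. Check v ∈ {∞, 2, 3, 5, 7, 11, 13, 23, 29, 41}.
v=∞: -322 < 0 and -20735 < 0  ⇒  (a,b)_∞ = -1.
v=11: a=11^2·(≡7), b=11^1·(≡8) mod 11; (7|11)=-1, (8|11)=-1; (−1)^{2·1·5}·(-1)^1·(-1)^2 = -1.
v=13: a=13^0·(≡3), b=13^1·(≡10) mod 13; (3|13)=+1, (10|13)=+1; (−1)^{0·1·6}·(+1)^1·(+1)^0 = +1.
v=41: a=41^2·(≡17), b=41^0·(≡27) mod 41; (17|41)=-1, (27|41)=-1; (−1)^{2·0·20}·(-1)^0·(-1)^2 = +1.
v=5: a=5^-6·(≡3), b=5^1·(≡2) mod 5; (3|5)=-1, (2|5)=-1; (−1)^{-6·1·2}·(-1)^1·(-1)^-6 = -1.
v=3: a=3^-2·(≡2), b=3^0·(≡1) mod 3; (2|3)=-1, (1|3)=+1; (−1)^{-2·0·1}·(-1)^0·(+1)^-2 = +1.
v=7: a=7^1·(≡6), b=7^2·(≡5) mod 7; (6|7)=-1, (5|7)=-1; (−1)^{1·2·3}·(-1)^2·(-1)^1 = -1.
v=2: v_2(a)=-1, v_2(b)=2; units ≡ 7, 1 (mod 8); ε·ε+αω+βω = 1·0+-1·0+2·0 ≡ 0  ⇒  (a,b)_2 = +1.
v=23: a=23^1·(≡9), b=23^2·(≡17) mod 23; (9|23)=+1, (17|23)=-1; (−1)^{1·2·11}·(+1)^2·(-1)^1 = -1.
v=29: a=29^0·(≡10), b=29^1·(≡3) mod 29; (10|29)=-1, (3|29)=-1; (−1)^{0·1·14}·(-1)^1·(-1)^0 = -1.
Ram(-322, -20735) = {5, 7, 11, 23, 29, ∞}; no ℚ_5-point on the conic.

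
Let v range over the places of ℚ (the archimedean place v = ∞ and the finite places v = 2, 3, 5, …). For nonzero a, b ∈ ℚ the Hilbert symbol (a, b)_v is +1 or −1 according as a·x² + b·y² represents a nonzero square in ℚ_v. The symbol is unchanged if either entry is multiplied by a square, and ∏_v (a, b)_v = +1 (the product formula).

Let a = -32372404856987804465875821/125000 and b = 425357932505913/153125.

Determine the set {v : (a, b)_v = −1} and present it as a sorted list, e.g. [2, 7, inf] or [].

[2, 5, 23, 31]

(a, b) ≡ (-138, 840565) mod (ℚ^×)²; places V = {2, 3, 5, 7, 11, 17, 23, 29, 31, ∞}.
(a,b)_29: α=2, u≡24; β=1, v≡10 (mod 29); (24|29)=+1, (10|29)=-1; sign (−1)^0·+1^1·-1^2 = +1.
(a,b)_∞: sgn(-138)=−, sgn(840565)=+, so +1.
(a,b)_31: α=2, u≡26; β=1, v≡13 (mod 31); (26|31)=-1, (13|31)=-1; sign (−1)^0·-1^1·-1^2 = -1.
(a,b)_3: α=23, u≡2; β=14, v≡1 (mod 3); (2|3)=-1, (1|3)=+1; sign (−1)^0·-1^14·+1^23 = +1.
(a,b)_5: α=-6, u≡3; β=-5, v≡2 (mod 5); (3|5)=-1, (2|5)=-1; sign (−1)^0·-1^-5·-1^-6 = -1.
(a,b)_11: α=2, u≡9; β=1, v≡1 (mod 11); (9|11)=+1, (1|11)=+1; sign (−1)^0·+1^1·+1^2 = +1.
(a,b)_23: α=3, u≡17; β=2, v≡5 (mod 23); (17|23)=-1, (5|23)=-1; sign (−1)^0·-1^2·-1^3 = -1.
(a,b)_2: α=-3, β=0; u≡3, v≡5 (mod 8); ε(u)ε(v)=1·0, αω(v)=-3·1, βω(u)=0·1; sum ≡ 1  ⇒  -1.
(a,b)_7: α=0, u≡2; β=-2, v≡5 (mod 7); (2|7)=+1, (5|7)=-1; sign (−1)^0·+1^-2·-1^0 = +1.
(a,b)_17: α=2, u≡2; β=1, v≡8 (mod 17); (2|17)=+1, (8|17)=+1; sign (−1)^0·+1^1·+1^2 = +1.
Ram(-138, 840565) = {2, 5, 23, 31}; no ℚ_2-point on the conic.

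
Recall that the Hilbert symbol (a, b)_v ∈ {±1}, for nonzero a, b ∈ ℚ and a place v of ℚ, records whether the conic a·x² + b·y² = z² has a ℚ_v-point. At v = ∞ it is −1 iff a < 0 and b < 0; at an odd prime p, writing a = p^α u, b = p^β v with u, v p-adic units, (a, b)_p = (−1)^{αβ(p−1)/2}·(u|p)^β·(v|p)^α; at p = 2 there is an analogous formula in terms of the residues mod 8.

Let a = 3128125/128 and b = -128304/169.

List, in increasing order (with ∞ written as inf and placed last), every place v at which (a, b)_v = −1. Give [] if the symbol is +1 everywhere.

[2, 7, 11, 13]

Mod squares: a ≡ 10010, b ≡ -11. Check v ∈ {∞, 2, 3, 5, 7, 11, 13}.
v=13: a=13^1·(≡9), b=13^-2·(≡6) mod 13; (9|13)=+1, (6|13)=-1; (−1)^{1·-2·6}·(+1)^-2·(-1)^1 = -1.
v=11: a=11^1·(≡2), b=11^1·(≡10) mod 11; (2|11)=-1, (10|11)=-1; (−1)^{1·1·5}·(-1)^1·(-1)^1 = -1.
v=∞: 10010 > 0 and -11 < 0  ⇒  (a,b)_∞ = +1.
v=2: v_2(a)=-7, v_2(b)=4; units ≡ 5, 5 (mod 8); ε·ε+αω+βω = 0·0+-7·1+4·1 ≡ 1  ⇒  (a,b)_2 = -1.
v=3: a=3^0·(≡2), b=3^6·(≡1) mod 3; (2|3)=-1, (1|3)=+1; (−1)^{0·6·1}·(-1)^6·(+1)^0 = +1.
v=7: a=7^1·(≡1), b=7^0·(≡6) mod 7; (1|7)=+1, (6|7)=-1; (−1)^{1·0·3}·(+1)^0·(-1)^1 = -1.
v=5: a=5^5·(≡2), b=5^0·(≡4) mod 5; (2|5)=-1, (4|5)=+1; (−1)^{5·0·2}·(-1)^0·(+1)^5 = +1.
(10010, -11 / ℚ) ramifies at {2, 7, 11, 13}: a division algebra.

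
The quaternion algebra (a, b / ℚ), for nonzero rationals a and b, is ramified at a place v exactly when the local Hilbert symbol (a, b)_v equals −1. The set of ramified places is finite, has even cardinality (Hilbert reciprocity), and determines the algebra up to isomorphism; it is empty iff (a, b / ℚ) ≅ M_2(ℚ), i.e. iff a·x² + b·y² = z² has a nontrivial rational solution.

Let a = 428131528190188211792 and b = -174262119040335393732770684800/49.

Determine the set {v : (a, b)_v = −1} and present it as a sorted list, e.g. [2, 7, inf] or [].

Mod squares: a ≡ 6460493, b ≡ -26296105894942. Check v ∈ {∞, 2, 5, 7, 13, 17, 19, 23, 31, 41, 43, 47, 53}.
v=43: a=43^2·(≡40), b=43^3·(≡19) mod 43; (40|43)=+1, (19|43)=-1; (−1)^{2·3·21}·(+1)^3·(-1)^2 = +1.
v=47: a=47^2·(≡6), b=47^3·(≡13) mod 47; (6|47)=+1, (13|47)=-1; (−1)^{2·3·23}·(+1)^3·(-1)^2 = +1.
v=7: a=7^0·(≡4), b=7^-2·(≡3) mod 7; (4|7)=+1, (3|7)=-1; (−1)^{0·-2·3}·(+1)^-2·(-1)^0 = +1.
v=41: a=41^1·(≡8), b=41^1·(≡27) mod 41; (8|41)=+1, (27|41)=-1; (−1)^{1·1·20}·(+1)^1·(-1)^1 = -1.
v=5: a=5^0·(≡2), b=5^2·(≡2) mod 5; (2|5)=-1, (2|5)=-1; (−1)^{0·2·2}·(-1)^2·(-1)^0 = +1.
v=31: a=31^1·(≡17), b=31^1·(≡19) mod 31; (17|31)=-1, (19|31)=+1; (−1)^{1·1·15}·(-1)^1·(+1)^1 = +1.
v=19: a=19^2·(≡15), b=19^3·(≡7) mod 19; (15|19)=-1, (7|19)=+1; (−1)^{2·3·9}·(-1)^3·(+1)^2 = -1.
v=17: a=17^1·(≡10), b=17^1·(≡7) mod 17; (10|17)=-1, (7|17)=-1; (−1)^{1·1·8}·(-1)^1·(-1)^1 = +1.
v=23: a=23^1·(≡19), b=23^1·(≡21) mod 23; (19|23)=-1, (21|23)=-1; (−1)^{1·1·11}·(-1)^1·(-1)^1 = -1.
v=2: v_2(a)=4, v_2(b)=7; units ≡ 5, 1 (mod 8); ε·ε+αω+βω = 0·0+4·0+7·1 ≡ 1  ⇒  (a,b)_2 = -1.
v=13: a=13^1·(≡10), b=13^1·(≡2) mod 13; (10|13)=+1, (2|13)=-1; (−1)^{1·1·6}·(+1)^1·(-1)^1 = -1.
v=53: a=53^2·(≡20), b=53^3·(≡23) mod 53; (20|53)=-1, (23|53)=-1; (−1)^{2·3·26}·(-1)^3·(-1)^2 = -1.
v=∞: 6460493 > 0 and -26296105894942 < 0  ⇒  (a,b)_∞ = +1.
Ram(6460493, -26296105894942) = {2, 13, 19, 23, 41, 53}; no ℚ_2-point on the conic.

[2, 13, 19, 23, 41, 53]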